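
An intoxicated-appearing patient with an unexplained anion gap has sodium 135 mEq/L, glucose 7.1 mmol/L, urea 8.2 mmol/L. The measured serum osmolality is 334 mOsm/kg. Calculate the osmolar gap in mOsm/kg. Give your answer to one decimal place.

Calculated osmolality = 2·Na + glucose + urea
= 2·135 + 7.1 + 8.2
= 270 + 7.10 + 8.20
= 285.3 mOsm/kg ≈ 285.3 mOsm/kg
Osmolar gap = measured − calculated = 334 − 285.3 = 48.7 mOsm/kg

48.7 mOsm/kg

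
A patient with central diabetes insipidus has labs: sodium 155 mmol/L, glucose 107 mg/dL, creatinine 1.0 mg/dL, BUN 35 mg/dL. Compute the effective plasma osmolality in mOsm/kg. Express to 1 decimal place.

Effective osmolality excludes urea (freely permeant across cell membranes):
2·Na + glucose/18
= 2·155 + 107/18
= 310 + 5.94
= 315.94 mOsm/kg

315.9 mOsm/kg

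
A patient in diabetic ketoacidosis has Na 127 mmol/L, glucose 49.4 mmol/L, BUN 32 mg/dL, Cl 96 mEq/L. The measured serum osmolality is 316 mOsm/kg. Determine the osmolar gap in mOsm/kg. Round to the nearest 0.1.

Calculated osmolality = 2·Na + glucose + BUN/2.8
= 2·127 + 49.4 + 32/2.8
= 254 + 49.40 + 11.43
= 314.83 mOsm/kg ≈ 314.8 mOsm/kg
Osmolar gap = measured − calculated = 316 − 314.8 = 1.2 mOsm/kg

1.2 mOsm/kg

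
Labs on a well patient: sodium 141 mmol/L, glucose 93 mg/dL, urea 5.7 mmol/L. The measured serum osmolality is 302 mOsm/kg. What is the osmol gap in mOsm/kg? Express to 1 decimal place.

9.1 mOsm/kg

Calculated osmolality = 2·Na + glucose/18 + urea
= 2·141 + 93/18 + 5.7
= 282 + 5.17 + 5.70
= 292.87 mOsm/kg ≈ 292.9 mOsm/kg
Osmolar gap = measured − calculated = 302 − 292.9 = 9.1 mOsm/kg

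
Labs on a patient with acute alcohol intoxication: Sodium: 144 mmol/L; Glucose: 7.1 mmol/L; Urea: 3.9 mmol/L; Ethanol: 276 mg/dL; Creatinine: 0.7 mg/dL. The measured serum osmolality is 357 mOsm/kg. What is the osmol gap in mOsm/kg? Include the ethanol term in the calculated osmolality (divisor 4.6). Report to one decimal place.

-2.0 mOsm/kg

Calculated osmolality = 2·Na + glucose + urea + ethanol/4.6
= 2·144 + 7.1 + 3.9 + 276/4.6
= 288 + 7.10 + 3.90 + 60
= 359 mOsm/kg ≈ 359.0 mOsm/kg
Osmolar gap = measured − calculated = 357 − 359.0 = -2.0 mOsm/kg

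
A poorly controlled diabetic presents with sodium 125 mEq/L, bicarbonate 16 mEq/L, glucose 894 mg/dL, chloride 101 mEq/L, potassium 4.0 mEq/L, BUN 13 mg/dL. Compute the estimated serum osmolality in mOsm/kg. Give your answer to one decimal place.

Calculated osmolality = 2·Na + glucose/18 + BUN/2.8
= 2·125 + 894/18 + 13/2.8
= 250 + 49.67 + 4.64
= 304.31 mOsm/kg

304.3 mOsm/kg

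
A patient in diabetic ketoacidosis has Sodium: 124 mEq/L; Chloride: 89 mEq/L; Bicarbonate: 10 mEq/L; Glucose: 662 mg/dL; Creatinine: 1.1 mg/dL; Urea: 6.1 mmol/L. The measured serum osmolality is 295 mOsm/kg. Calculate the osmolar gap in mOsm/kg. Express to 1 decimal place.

Calculated osmolality = 2·Na + glucose/18 + urea
= 2·124 + 662/18 + 6.1
= 248 + 36.78 + 6.10
= 290.88 mOsm/kg ≈ 290.9 mOsm/kg
Osmolar gap = measured − calculated = 295 − 290.9 = 4.1 mOsm/kg

4.1 mOsm/kg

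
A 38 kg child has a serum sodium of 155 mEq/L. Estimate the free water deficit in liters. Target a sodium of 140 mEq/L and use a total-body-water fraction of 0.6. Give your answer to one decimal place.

2.4 L

TBW = 0.6 · 38 = 22.8 L
Free water deficit = TBW · (Na/140 − 1)
= 22.8 · (155/140 − 1)
= 22.8 · 0.1071
= 2.44 L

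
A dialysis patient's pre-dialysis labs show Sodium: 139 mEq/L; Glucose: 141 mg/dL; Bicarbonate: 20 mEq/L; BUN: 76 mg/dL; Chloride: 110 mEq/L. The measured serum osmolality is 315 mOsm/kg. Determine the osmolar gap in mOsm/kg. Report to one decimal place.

Calculated osmolality = 2·Na + glucose/18 + BUN/2.8
= 2·139 + 141/18 + 76/2.8
= 278 + 7.83 + 27.14
= 312.97 mOsm/kg ≈ 313.0 mOsm/kg
Osmolar gap = measured − calculated = 315 − 313.0 = 2.0 mOsm/kg

2.0 mOsm/kg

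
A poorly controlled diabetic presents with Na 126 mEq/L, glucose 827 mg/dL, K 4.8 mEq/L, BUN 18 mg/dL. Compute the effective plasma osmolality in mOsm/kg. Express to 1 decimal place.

Effective osmolality excludes urea (freely permeant across cell membranes):
2·Na + glucose/18
= 2·126 + 827/18
= 252 + 45.94
= 297.94 mOsm/kg

297.9 mOsm/kg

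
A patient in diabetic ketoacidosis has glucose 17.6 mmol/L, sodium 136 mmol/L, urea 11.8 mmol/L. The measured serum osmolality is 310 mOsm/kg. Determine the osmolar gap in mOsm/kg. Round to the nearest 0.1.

Calculated osmolality = 2·Na + glucose + urea
= 2·136 + 17.6 + 11.8
= 272 + 17.60 + 11.80
= 301.4 mOsm/kg ≈ 301.4 mOsm/kg
Osmolar gap = measured − calculated = 310 − 301.4 = 8.6 mOsm/kg

8.6 mOsm/kg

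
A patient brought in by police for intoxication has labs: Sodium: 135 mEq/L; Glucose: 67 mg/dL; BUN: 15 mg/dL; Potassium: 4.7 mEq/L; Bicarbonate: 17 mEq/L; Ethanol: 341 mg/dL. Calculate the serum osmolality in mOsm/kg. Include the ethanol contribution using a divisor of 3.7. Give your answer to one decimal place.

Calculated osmolality = 2·Na + glucose/18 + BUN/2.8 + ethanol/3.7
= 2·135 + 67/18 + 15/2.8 + 341/3.7
= 270 + 3.72 + 5.36 + 92.16
= 371.24 mOsm/kg

371.2 mOsm/kg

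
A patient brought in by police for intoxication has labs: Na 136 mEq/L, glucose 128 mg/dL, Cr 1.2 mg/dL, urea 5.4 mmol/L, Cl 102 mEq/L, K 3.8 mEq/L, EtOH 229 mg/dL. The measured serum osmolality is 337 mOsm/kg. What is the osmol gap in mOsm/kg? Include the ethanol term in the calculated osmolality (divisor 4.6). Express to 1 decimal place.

2.7 mOsm/kg

Calculated osmolality = 2·Na + glucose/18 + urea + ethanol/4.6
= 2·136 + 128/18 + 5.4 + 229/4.6
= 272 + 7.11 + 5.40 + 49.78
= 334.29 mOsm/kg ≈ 334.3 mOsm/kg
Osmolar gap = measured − calculated = 337 − 334.3 = 2.7 mOsm/kg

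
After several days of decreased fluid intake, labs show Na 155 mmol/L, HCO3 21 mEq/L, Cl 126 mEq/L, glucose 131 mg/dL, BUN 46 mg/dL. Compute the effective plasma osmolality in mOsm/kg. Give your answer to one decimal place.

317.3 mOsm/kg

Effective osmolality excludes urea (freely permeant across cell membranes):
2·Na + glucose/18
= 2·155 + 131/18
= 310 + 7.28
= 317.28 mOsm/kg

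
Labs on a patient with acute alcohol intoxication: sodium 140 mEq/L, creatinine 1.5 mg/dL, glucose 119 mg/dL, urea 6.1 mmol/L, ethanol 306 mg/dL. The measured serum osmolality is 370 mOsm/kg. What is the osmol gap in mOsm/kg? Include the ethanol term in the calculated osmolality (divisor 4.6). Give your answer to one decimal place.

10.8 mOsm/kg

Calculated osmolality = 2·Na + glucose/18 + urea + ethanol/4.6
= 2·140 + 119/18 + 6.1 + 306/4.6
= 280 + 6.61 + 6.10 + 66.52
= 359.23 mOsm/kg ≈ 359.2 mOsm/kg
Osmolar gap = measured − calculated = 370 − 359.2 = 10.8 mOsm/kg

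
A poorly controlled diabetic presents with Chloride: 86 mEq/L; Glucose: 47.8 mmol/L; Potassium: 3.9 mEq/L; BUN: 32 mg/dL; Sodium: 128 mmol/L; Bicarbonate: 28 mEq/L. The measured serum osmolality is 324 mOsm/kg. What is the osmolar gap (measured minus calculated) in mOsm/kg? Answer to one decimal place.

Calculated osmolality = 2·Na + glucose + BUN/2.8
= 2·128 + 47.8 + 32/2.8
= 256 + 47.80 + 11.43
= 315.23 mOsm/kg ≈ 315.2 mOsm/kg
Osmolar gap = measured − calculated = 324 − 315.2 = 8.8 mOsm/kg

8.8 mOsm/kg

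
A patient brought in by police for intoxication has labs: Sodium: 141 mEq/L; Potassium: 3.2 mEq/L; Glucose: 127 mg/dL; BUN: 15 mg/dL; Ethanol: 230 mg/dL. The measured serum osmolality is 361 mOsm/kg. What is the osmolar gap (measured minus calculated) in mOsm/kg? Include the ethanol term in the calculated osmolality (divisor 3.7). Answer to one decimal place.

Calculated osmolality = 2·Na + glucose/18 + BUN/2.8 + ethanol/3.7
= 2·141 + 127/18 + 15/2.8 + 230/3.7
= 282 + 7.06 + 5.36 + 62.16
= 356.58 mOsm/kg ≈ 356.6 mOsm/kg
Osmolar gap = measured − calculated = 361 − 356.6 = 4.4 mOsm/kg

4.4 mOsm/kg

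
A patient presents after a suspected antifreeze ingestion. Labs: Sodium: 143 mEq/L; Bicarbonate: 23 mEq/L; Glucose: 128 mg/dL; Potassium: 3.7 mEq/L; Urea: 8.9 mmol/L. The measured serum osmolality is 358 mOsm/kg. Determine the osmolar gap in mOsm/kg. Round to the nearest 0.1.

56.0 mOsm/kg

Calculated osmolality = 2·Na + glucose/18 + urea
= 2·143 + 128/18 + 8.9
= 286 + 7.11 + 8.90
= 302.01 mOsm/kg ≈ 302.0 mOsm/kg
Osmolar gap = measured − calculated = 358 − 302.0 = 56.0 mOsm/kg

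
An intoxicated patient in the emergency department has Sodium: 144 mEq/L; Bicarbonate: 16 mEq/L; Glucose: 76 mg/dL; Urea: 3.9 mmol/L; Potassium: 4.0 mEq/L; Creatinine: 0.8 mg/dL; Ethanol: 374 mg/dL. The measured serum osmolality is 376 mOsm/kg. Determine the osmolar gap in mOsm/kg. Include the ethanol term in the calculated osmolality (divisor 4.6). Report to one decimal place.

-1.4 mOsm/kg

Calculated osmolality = 2·Na + glucose/18 + urea + ethanol/4.6
= 2·144 + 76/18 + 3.9 + 374/4.6
= 288 + 4.22 + 3.90 + 81.30
= 377.42 mOsm/kg ≈ 377.4 mOsm/kg
Osmolar gap = measured − calculated = 376 − 377.4 = -1.4 mOsm/kg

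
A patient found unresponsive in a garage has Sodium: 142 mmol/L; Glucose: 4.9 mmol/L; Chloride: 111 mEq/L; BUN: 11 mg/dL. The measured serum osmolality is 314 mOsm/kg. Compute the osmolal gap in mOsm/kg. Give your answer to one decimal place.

Calculated osmolality = 2·Na + glucose + BUN/2.8
= 2·142 + 4.9 + 11/2.8
= 284 + 4.90 + 3.93
= 292.83 mOsm/kg ≈ 292.8 mOsm/kg
Osmolar gap = measured − calculated = 314 − 292.8 = 21.2 mOsm/kg

21.2 mOsm/kg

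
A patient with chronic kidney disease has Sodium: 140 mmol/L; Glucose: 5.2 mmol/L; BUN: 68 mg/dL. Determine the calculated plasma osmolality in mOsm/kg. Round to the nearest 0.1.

309.5 mOsm/kg

Calculated osmolality = 2·Na + glucose + BUN/2.8
= 2·140 + 5.2 + 68/2.8
= 280 + 5.20 + 24.29
= 309.49 mOsm/kg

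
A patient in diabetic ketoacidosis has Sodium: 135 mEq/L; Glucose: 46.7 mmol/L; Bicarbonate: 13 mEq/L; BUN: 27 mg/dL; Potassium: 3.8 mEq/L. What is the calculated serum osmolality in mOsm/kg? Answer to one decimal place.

326.3 mOsm/kg

Calculated osmolality = 2·Na + glucose + BUN/2.8
= 2·135 + 46.7 + 27/2.8
= 270 + 46.70 + 9.64
= 326.34 mOsm/kg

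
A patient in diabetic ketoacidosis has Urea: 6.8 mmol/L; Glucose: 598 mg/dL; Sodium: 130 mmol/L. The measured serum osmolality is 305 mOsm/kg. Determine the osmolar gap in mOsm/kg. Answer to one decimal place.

Calculated osmolality = 2·Na + glucose/18 + urea
= 2·130 + 598/18 + 6.8
= 260 + 33.22 + 6.80
= 300.02 mOsm/kg ≈ 300.0 mOsm/kg
Osmolar gap = measured − calculated = 305 − 300.0 = 5.0 mOsm/kg

5.0 mOsm/kg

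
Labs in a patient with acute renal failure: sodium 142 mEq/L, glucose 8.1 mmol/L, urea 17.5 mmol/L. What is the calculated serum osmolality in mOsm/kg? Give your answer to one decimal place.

Calculated osmolality = 2·Na + glucose + urea
= 2·142 + 8.1 + 17.5
= 284 + 8.10 + 17.50
= 309.6 mOsm/kg

309.6 mOsm/kg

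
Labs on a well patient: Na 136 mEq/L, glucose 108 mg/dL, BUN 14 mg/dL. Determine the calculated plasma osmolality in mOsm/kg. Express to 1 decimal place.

283.0 mOsm/kg

Calculated osmolality = 2·Na + glucose/18 + BUN/2.8
= 2·136 + 108/18 + 14/2.8
= 272 + 6 + 5
= 283 mOsm/kg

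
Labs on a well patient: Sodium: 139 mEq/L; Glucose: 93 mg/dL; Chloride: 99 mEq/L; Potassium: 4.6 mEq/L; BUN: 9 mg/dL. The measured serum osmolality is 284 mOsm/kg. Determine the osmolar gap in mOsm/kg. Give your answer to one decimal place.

-2.4 mOsm/kg

Calculated osmolality = 2·Na + glucose/18 + BUN/2.8
= 2·139 + 93/18 + 9/2.8
= 278 + 5.17 + 3.21
= 286.38 mOsm/kg ≈ 286.4 mOsm/kg
Osmolar gap = measured − calculated = 284 − 286.4 = -2.4 mOsm/kg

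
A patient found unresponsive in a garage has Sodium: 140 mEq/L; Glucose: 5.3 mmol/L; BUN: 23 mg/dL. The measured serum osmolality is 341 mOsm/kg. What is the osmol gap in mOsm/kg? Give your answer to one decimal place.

Calculated osmolality = 2·Na + glucose + BUN/2.8
= 2·140 + 5.3 + 23/2.8
= 280 + 5.30 + 8.21
= 293.51 mOsm/kg ≈ 293.5 mOsm/kg
Osmolar gap = measured − calculated = 341 − 293.5 = 47.5 mOsm/kg

47.5 mOsm/kg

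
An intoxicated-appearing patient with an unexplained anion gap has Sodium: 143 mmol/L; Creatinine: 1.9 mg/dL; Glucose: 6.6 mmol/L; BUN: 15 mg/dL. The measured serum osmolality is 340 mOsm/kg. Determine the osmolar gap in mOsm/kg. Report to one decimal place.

Calculated osmolality = 2·Na + glucose + BUN/2.8
= 2·143 + 6.6 + 15/2.8
= 286 + 6.60 + 5.36
= 297.96 mOsm/kg ≈ 298.0 mOsm/kg
Osmolar gap = measured − calculated = 340 − 298.0 = 42.0 mOsm/kg

42.0 mOsm/kg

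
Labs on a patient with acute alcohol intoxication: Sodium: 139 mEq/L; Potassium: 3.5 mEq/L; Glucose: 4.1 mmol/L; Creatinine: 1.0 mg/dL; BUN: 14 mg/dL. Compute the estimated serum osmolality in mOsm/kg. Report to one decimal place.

Calculated osmolality = 2·Na + glucose + BUN/2.8
= 2·139 + 4.1 + 14/2.8
= 278 + 4.10 + 5
= 287.1 mOsm/kg

287.1 mOsm/kg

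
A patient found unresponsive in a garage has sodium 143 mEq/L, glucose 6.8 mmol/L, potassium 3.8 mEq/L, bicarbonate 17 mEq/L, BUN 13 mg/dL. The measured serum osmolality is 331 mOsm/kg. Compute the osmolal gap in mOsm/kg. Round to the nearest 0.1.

33.6 mOsm/kg

Calculated osmolality = 2·Na + glucose + BUN/2.8
= 2·143 + 6.8 + 13/2.8
= 286 + 6.80 + 4.64
= 297.44 mOsm/kg ≈ 297.4 mOsm/kg
Osmolar gap = measured − calculated = 331 − 297.4 = 33.6 mOsm/kg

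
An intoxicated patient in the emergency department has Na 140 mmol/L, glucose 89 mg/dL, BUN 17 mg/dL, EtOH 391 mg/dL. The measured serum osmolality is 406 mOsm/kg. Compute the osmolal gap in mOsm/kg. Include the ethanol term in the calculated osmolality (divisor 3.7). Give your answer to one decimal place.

Calculated osmolality = 2·Na + glucose/18 + BUN/2.8 + ethanol/3.7
= 2·140 + 89/18 + 17/2.8 + 391/3.7
= 280 + 4.94 + 6.07 + 105.68
= 396.69 mOsm/kg ≈ 396.7 mOsm/kg
Osmolar gap = measured − calculated = 406 − 396.7 = 9.3 mOsm/kg

9.3 mOsm/kg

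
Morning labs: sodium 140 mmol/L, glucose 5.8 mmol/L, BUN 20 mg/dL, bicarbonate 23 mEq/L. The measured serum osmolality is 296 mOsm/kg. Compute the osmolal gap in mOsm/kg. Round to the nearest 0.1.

3.1 mOsm/kg

Calculated osmolality = 2·Na + glucose + BUN/2.8
= 2·140 + 5.8 + 20/2.8
= 280 + 5.80 + 7.14
= 292.94 mOsm/kg ≈ 292.9 mOsm/kg
Osmolar gap = measured − calculated = 296 − 292.9 = 3.1 mOsm/kg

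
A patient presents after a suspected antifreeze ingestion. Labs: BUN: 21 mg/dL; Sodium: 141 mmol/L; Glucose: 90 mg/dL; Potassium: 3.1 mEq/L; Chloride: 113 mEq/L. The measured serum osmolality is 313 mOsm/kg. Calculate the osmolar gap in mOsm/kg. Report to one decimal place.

Calculated osmolality = 2·Na + glucose/18 + BUN/2.8
= 2·141 + 90/18 + 21/2.8
= 282 + 5 + 7.50
= 294.5 mOsm/kg ≈ 294.5 mOsm/kg
Osmolar gap = measured − calculated = 313 − 294.5 = 18.5 mOsm/kg

18.5 mOsm/kg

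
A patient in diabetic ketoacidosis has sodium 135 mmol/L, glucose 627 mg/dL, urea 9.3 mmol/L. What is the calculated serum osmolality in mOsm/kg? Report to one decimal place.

Calculated osmolality = 2·Na + glucose/18 + urea
= 2·135 + 627/18 + 9.3
= 270 + 34.83 + 9.30
= 314.13 mOsm/kg

314.1 mOsm/kg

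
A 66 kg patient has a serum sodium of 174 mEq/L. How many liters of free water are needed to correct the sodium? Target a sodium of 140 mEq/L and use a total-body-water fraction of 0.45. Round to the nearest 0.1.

TBW = 0.45 · 66 = 29.7 L
Free water deficit = TBW · (Na/140 − 1)
= 29.7 · (174/140 − 1)
= 29.7 · 0.2429
= 7.21 L

7.2 L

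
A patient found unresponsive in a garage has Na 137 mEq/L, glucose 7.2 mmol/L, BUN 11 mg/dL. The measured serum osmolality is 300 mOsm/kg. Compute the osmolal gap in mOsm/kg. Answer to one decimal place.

14.9 mOsm/kg

Calculated osmolality = 2·Na + glucose + BUN/2.8
= 2·137 + 7.2 + 11/2.8
= 274 + 7.20 + 3.93
= 285.13 mOsm/kg ≈ 285.1 mOsm/kg
Osmolar gap = measured − calculated = 300 − 285.1 = 14.9 mOsm/kg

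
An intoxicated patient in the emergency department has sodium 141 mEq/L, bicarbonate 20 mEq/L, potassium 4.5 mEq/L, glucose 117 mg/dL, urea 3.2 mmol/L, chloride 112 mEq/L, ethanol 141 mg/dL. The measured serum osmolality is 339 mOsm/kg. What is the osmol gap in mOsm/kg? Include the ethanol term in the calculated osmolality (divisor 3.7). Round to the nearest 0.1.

Calculated osmolality = 2·Na + glucose/18 + urea + ethanol/3.7
= 2·141 + 117/18 + 3.2 + 141/3.7
= 282 + 6.50 + 3.20 + 38.11
= 329.81 mOsm/kg ≈ 329.8 mOsm/kg
Osmolar gap = measured − calculated = 339 − 329.8 = 9.2 mOsm/kg

9.2 mOsm/kg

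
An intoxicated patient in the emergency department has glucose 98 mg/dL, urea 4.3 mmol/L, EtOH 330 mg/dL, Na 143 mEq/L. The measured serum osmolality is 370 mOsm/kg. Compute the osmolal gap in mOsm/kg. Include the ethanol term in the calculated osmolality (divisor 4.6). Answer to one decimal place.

2.5 mOsm/kg

Calculated osmolality = 2·Na + glucose/18 + urea + ethanol/4.6
= 2·143 + 98/18 + 4.3 + 330/4.6
= 286 + 5.44 + 4.30 + 71.74
= 367.48 mOsm/kg ≈ 367.5 mOsm/kg
Osmolar gap = measured − calculated = 370 − 367.5 = 2.5 mOsm/kg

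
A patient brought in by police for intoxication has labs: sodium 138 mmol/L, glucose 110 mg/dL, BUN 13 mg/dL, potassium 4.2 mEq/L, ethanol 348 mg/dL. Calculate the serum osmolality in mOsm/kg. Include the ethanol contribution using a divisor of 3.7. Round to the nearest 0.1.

Calculated osmolality = 2·Na + glucose/18 + BUN/2.8 + ethanol/3.7
= 2·138 + 110/18 + 13/2.8 + 348/3.7
= 276 + 6.11 + 4.64 + 94.05
= 380.8 mOsm/kg

380.8 mOsm/kg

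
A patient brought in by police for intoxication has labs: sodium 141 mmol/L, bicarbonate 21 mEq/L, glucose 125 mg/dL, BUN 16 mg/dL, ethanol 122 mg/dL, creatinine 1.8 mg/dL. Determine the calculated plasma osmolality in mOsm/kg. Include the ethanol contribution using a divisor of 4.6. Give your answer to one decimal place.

321.2 mOsm/kg

Calculated osmolality = 2·Na + glucose/18 + BUN/2.8 + ethanol/4.6
= 2·141 + 125/18 + 16/2.8 + 122/4.6
= 282 + 6.94 + 5.71 + 26.52
= 321.17 mOsm/kg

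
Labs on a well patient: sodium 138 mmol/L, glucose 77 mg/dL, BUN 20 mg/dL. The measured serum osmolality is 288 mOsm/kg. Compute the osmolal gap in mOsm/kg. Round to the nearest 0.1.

Calculated osmolality = 2·Na + glucose/18 + BUN/2.8
= 2·138 + 77/18 + 20/2.8
= 276 + 4.28 + 7.14
= 287.42 mOsm/kg ≈ 287.4 mOsm/kg
Osmolar gap = measured − calculated = 288 − 287.4 = 0.6 mOsm/kg

0.6 mOsm/kg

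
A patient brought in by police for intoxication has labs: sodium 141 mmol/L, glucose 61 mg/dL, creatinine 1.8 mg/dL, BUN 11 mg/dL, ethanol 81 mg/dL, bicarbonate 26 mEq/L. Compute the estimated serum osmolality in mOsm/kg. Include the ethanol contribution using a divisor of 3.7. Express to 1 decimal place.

Calculated osmolality = 2·Na + glucose/18 + BUN/2.8 + ethanol/3.7
= 2·141 + 61/18 + 11/2.8 + 81/3.7
= 282 + 3.39 + 3.93 + 21.89
= 311.21 mOsm/kg

311.2 mOsm/kg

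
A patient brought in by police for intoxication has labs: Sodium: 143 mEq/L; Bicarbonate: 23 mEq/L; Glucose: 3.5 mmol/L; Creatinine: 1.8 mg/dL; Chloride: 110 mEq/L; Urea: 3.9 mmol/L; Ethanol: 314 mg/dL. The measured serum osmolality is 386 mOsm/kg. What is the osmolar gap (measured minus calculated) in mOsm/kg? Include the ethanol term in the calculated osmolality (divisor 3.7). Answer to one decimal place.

Calculated osmolality = 2·Na + glucose + urea + ethanol/3.7
= 2·143 + 3.5 + 3.9 + 314/3.7
= 286 + 3.50 + 3.90 + 84.86
= 378.26 mOsm/kg ≈ 378.3 mOsm/kg
Osmolar gap = measured − calculated = 386 − 378.3 = 7.7 mOsm/kg

7.7 mOsm/kg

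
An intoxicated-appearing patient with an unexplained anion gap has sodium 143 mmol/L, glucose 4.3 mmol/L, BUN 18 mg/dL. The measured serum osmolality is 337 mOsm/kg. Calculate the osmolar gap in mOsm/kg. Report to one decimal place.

Calculated osmolality = 2·Na + glucose + BUN/2.8
= 2·143 + 4.3 + 18/2.8
= 286 + 4.30 + 6.43
= 296.73 mOsm/kg ≈ 296.7 mOsm/kg
Osmolar gap = measured − calculated = 337 − 296.7 = 40.3 mOsm/kg

40.3 mOsm/kg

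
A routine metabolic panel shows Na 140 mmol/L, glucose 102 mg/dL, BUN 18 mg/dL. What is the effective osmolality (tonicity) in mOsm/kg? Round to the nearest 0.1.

Effective osmolality excludes urea (freely permeant across cell membranes):
2·Na + glucose/18
= 2·140 + 102/18
= 280 + 5.67
= 285.67 mOsm/kg

285.7 mOsm/kg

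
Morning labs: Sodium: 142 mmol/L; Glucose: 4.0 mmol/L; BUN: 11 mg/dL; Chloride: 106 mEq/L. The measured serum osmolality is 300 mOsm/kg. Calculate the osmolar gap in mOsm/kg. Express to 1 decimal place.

8.1 mOsm/kg

Calculated osmolality = 2·Na + glucose + BUN/2.8
= 2·142 + 4 + 11/2.8
= 284 + 4 + 3.93
= 291.93 mOsm/kg ≈ 291.9 mOsm/kg
Osmolar gap = measured − calculated = 300 − 291.9 = 8.1 mOsm/kg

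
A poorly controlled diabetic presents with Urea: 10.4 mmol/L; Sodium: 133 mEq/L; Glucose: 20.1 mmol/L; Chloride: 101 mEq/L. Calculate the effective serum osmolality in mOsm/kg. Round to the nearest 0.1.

286.1 mOsm/kg

Effective osmolality excludes urea (freely permeant across cell membranes):
2·Na + glucose
= 2·133 + 20.1
= 266 + 20.1
= 286.1 mOsm/kg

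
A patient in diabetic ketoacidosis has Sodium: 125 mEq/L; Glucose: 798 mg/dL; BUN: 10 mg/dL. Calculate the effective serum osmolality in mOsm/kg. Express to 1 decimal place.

Effective osmolality excludes urea (freely permeant across cell membranes):
2·Na + glucose/18
= 2·125 + 798/18
= 250 + 44.33
= 294.33 mOsm/kg

294.3 mOsm/kg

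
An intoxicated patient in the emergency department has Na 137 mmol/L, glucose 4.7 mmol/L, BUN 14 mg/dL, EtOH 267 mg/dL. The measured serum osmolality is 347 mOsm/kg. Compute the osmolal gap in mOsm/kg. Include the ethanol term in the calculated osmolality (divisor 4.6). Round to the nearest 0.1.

5.3 mOsm/kg

Calculated osmolality = 2·Na + glucose + BUN/2.8 + ethanol/4.6
= 2·137 + 4.7 + 14/2.8 + 267/4.6
= 274 + 4.70 + 5 + 58.04
= 341.74 mOsm/kg ≈ 341.7 mOsm/kg
Osmolar gap = measured − calculated = 347 − 341.7 = 5.3 mOsm/kg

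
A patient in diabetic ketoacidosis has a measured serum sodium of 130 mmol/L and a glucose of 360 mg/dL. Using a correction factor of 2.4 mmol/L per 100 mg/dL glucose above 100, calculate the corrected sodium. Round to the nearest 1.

Corrected Na = measured Na + 2.4 · (glucose − 100)/100
= 130 + 2.4 · (360 − 100)/100
= 130 + 6.2
= 136.2 mmol/L

136 mmol/L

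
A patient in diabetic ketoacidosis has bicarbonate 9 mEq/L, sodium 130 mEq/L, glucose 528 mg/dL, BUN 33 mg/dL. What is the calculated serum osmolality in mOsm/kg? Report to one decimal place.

301.1 mOsm/kg

Calculated osmolality = 2·Na + glucose/18 + BUN/2.8
= 2·130 + 528/18 + 33/2.8
= 260 + 29.33 + 11.79
= 301.12 mOsm/kg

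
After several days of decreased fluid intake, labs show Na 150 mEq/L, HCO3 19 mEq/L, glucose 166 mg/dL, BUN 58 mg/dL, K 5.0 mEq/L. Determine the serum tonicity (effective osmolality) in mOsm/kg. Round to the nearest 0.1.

Effective osmolality excludes urea (freely permeant across cell membranes):
2·Na + glucose/18
= 2·150 + 166/18
= 300 + 9.22
= 309.22 mOsm/kg

309.2 mOsm/kg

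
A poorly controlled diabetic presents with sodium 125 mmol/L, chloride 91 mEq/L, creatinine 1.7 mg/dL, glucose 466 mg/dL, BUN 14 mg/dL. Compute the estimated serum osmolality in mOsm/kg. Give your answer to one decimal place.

280.9 mOsm/kg

Calculated osmolality = 2·Na + glucose/18 + BUN/2.8
= 2·125 + 466/18 + 14/2.8
= 250 + 25.89 + 5
= 280.89 mOsm/kg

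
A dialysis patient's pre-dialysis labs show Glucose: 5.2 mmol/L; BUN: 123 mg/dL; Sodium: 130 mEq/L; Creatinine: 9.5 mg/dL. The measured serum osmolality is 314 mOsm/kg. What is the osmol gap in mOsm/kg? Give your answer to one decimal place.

4.9 mOsm/kg

Calculated osmolality = 2·Na + glucose + BUN/2.8
= 2·130 + 5.2 + 123/2.8
= 260 + 5.20 + 43.93
= 309.13 mOsm/kg ≈ 309.1 mOsm/kg
Osmolar gap = measured − calculated = 314 − 309.1 = 4.9 mOsm/kg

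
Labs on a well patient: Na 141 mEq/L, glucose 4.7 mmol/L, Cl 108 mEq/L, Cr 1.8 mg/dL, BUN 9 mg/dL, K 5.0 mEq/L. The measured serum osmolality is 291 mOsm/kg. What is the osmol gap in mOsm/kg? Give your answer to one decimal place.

1.1 mOsm/kg

Calculated osmolality = 2·Na + glucose + BUN/2.8
= 2·141 + 4.7 + 9/2.8
= 282 + 4.70 + 3.21
= 289.91 mOsm/kg ≈ 289.9 mOsm/kg
Osmolar gap = measured − calculated = 291 − 289.9 = 1.1 mOsm/kg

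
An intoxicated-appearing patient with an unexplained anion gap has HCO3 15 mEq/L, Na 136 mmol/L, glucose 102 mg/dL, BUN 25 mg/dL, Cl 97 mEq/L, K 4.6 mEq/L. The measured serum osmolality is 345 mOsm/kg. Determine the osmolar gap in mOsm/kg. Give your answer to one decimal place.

Calculated osmolality = 2·Na + glucose/18 + BUN/2.8
= 2·136 + 102/18 + 25/2.8
= 272 + 5.67 + 8.93
= 286.6 mOsm/kg ≈ 286.6 mOsm/kg
Osmolar gap = measured − calculated = 345 − 286.6 = 58.4 mOsm/kg

58.4 mOsm/kg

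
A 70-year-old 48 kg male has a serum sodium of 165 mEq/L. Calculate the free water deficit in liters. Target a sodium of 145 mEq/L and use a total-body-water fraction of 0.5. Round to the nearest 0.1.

3.3 L

TBW = 0.5 · 48 = 24 L
Free water deficit = TBW · (Na/145 − 1)
= 24 · (165/145 − 1)
= 24 · 0.1379
= 3.31 L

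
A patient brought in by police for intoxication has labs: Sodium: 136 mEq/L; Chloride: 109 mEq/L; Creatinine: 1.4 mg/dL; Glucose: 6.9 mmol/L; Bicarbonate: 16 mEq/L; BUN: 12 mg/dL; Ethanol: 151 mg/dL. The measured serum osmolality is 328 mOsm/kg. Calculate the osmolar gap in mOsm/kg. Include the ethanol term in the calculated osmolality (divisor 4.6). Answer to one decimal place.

12.0 mOsm/kg

Calculated osmolality = 2·Na + glucose + BUN/2.8 + ethanol/4.6
= 2·136 + 6.9 + 12/2.8 + 151/4.6
= 272 + 6.90 + 4.29 + 32.83
= 316.02 mOsm/kg ≈ 316.0 mOsm/kg
Osmolar gap = measured − calculated = 328 − 316.0 = 12.0 mOsm/kg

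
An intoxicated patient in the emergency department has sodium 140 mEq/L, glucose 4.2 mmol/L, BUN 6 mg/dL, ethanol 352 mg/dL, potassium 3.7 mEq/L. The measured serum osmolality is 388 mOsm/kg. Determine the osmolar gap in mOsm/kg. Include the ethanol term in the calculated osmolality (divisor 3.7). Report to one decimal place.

Calculated osmolality = 2·Na + glucose + BUN/2.8 + ethanol/3.7
= 2·140 + 4.2 + 6/2.8 + 352/3.7
= 280 + 4.20 + 2.14 + 95.14
= 381.48 mOsm/kg ≈ 381.5 mOsm/kg
Osmolar gap = measured − calculated = 388 − 381.5 = 6.5 mOsm/kg

6.5 mOsm/kg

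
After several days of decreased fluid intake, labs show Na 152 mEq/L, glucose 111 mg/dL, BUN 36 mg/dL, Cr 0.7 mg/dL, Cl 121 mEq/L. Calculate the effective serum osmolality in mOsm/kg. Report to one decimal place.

310.2 mOsm/kg

Effective osmolality excludes urea (freely permeant across cell membranes):
2·Na + glucose/18
= 2·152 + 111/18
= 304 + 6.17
= 310.17 mOsm/kg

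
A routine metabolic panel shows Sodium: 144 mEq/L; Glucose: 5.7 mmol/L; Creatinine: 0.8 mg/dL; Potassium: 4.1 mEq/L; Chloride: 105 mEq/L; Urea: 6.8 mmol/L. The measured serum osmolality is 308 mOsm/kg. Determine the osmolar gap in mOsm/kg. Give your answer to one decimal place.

Calculated osmolality = 2·Na + glucose + urea
= 2·144 + 5.7 + 6.8
= 288 + 5.70 + 6.80
= 300.5 mOsm/kg ≈ 300.5 mOsm/kg
Osmolar gap = measured − calculated = 308 − 300.5 = 7.5 mOsm/kg

7.5 mOsm/kg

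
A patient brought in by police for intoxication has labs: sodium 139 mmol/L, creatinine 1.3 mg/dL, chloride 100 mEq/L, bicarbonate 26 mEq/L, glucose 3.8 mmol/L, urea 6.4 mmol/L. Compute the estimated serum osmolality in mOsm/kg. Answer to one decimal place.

Calculated osmolality = 2·Na + glucose + urea
= 2·139 + 3.8 + 6.4
= 278 + 3.80 + 6.40
= 288.2 mOsm/kg

288.2 mOsm/kg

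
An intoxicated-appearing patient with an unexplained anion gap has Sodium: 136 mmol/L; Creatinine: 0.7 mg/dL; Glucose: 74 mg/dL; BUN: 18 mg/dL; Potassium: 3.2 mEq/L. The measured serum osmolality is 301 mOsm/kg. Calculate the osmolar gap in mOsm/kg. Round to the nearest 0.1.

Calculated osmolality = 2·Na + glucose/18 + BUN/2.8
= 2·136 + 74/18 + 18/2.8
= 272 + 4.11 + 6.43
= 282.54 mOsm/kg ≈ 282.5 mOsm/kg
Osmolar gap = measured − calculated = 301 − 282.5 = 18.5 mOsm/kg

18.5 mOsm/kg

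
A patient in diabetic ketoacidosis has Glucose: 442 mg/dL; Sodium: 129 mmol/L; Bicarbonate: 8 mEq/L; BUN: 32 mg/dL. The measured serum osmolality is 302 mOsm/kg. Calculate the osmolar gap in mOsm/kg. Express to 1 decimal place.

8.0 mOsm/kg

Calculated osmolality = 2·Na + glucose/18 + BUN/2.8
= 2·129 + 442/18 + 32/2.8
= 258 + 24.56 + 11.43
= 293.99 mOsm/kg ≈ 294.0 mOsm/kg
Osmolar gap = measured − calculated = 302 − 294.0 = 8.0 mOsm/kg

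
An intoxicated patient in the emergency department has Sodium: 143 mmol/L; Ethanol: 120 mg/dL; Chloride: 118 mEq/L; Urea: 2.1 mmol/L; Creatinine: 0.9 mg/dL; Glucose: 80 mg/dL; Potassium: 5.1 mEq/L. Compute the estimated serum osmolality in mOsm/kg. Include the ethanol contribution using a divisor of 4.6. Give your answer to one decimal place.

Calculated osmolality = 2·Na + glucose/18 + urea + ethanol/4.6
= 2·143 + 80/18 + 2.1 + 120/4.6
= 286 + 4.44 + 2.10 + 26.09
= 318.63 mOsm/kg

318.6 mOsm/kg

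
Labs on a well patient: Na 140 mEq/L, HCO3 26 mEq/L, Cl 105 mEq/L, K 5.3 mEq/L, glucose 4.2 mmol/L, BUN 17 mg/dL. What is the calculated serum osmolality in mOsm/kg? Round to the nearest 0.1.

290.3 mOsm/kg

Calculated osmolality = 2·Na + glucose + BUN/2.8
= 2·140 + 4.2 + 17/2.8
= 280 + 4.20 + 6.07
= 290.27 mOsm/kg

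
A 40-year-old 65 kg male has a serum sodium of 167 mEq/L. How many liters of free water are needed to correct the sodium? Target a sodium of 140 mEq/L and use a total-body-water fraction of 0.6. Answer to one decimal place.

TBW = 0.6 · 65 = 39 L
Free water deficit = TBW · (Na/140 − 1)
= 39 · (167/140 − 1)
= 39 · 0.1929
= 7.52 L

7.5 L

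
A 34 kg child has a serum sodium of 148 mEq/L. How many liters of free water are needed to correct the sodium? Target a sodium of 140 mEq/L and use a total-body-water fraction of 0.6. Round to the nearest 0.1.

TBW = 0.6 · 34 = 20.4 L
Free water deficit = TBW · (Na/140 − 1)
= 20.4 · (148/140 − 1)
= 20.4 · 0.0571
= 1.16 L

1.2 L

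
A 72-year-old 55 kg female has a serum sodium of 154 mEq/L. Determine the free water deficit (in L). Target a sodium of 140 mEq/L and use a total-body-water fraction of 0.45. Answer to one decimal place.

2.5 L

TBW = 0.45 · 55 = 24.75 L
Free water deficit = TBW · (Na/140 − 1)
= 24.75 · (154/140 − 1)
= 24.75 · 0.1
= 2.48 L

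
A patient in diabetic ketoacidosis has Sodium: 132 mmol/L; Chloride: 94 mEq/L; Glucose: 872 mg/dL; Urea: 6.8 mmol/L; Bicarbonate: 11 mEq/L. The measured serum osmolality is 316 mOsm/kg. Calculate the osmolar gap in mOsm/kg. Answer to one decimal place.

-3.2 mOsm/kg

Calculated osmolality = 2·Na + glucose/18 + urea
= 2·132 + 872/18 + 6.8
= 264 + 48.44 + 6.80
= 319.24 mOsm/kg ≈ 319.2 mOsm/kg
Osmolar gap = measured − calculated = 316 − 319.2 = -3.2 mOsm/kg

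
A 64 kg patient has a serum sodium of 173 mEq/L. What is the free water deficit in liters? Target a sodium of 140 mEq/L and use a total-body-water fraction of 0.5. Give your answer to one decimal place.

TBW = 0.5 · 64 = 32 L
Free water deficit = TBW · (Na/140 − 1)
= 32 · (173/140 − 1)
= 32 · 0.2357
= 7.54 L

7.5 L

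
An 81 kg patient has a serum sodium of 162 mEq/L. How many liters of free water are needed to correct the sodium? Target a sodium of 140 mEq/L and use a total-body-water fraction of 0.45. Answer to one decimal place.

5.7 L

TBW = 0.45 · 81 = 36.45 L
Free water deficit = TBW · (Na/140 − 1)
= 36.45 · (162/140 − 1)
= 36.45 · 0.1571
= 5.73 L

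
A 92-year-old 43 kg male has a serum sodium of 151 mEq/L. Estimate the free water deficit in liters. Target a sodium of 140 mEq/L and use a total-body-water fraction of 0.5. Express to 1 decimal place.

1.7 L

TBW = 0.5 · 43 = 21.5 L
Free water deficit = TBW · (Na/140 − 1)
= 21.5 · (151/140 − 1)
= 21.5 · 0.0786
= 1.69 L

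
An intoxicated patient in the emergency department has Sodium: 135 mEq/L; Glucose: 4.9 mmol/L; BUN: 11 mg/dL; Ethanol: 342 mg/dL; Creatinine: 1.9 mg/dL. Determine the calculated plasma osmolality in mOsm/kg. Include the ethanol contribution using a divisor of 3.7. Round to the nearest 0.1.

371.3 mOsm/kg

Calculated osmolality = 2·Na + glucose + BUN/2.8 + ethanol/3.7
= 2·135 + 4.9 + 11/2.8 + 342/3.7
= 270 + 4.90 + 3.93 + 92.43
= 371.26 mOsm/kg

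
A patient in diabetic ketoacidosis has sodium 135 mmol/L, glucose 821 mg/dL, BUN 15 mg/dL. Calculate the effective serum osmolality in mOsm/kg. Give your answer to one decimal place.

315.6 mOsm/kg

Effective osmolality excludes urea (freely permeant across cell membranes):
2·Na + glucose/18
= 2·135 + 821/18
= 270 + 45.61
= 315.61 mOsm/kg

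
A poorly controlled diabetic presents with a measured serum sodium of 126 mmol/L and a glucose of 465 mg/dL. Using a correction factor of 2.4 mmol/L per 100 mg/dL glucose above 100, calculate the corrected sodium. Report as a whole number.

135 mmol/L

Corrected Na = measured Na + 2.4 · (glucose − 100)/100
= 126 + 2.4 · (465 − 100)/100
= 126 + 8.8
= 134.8 mmol/L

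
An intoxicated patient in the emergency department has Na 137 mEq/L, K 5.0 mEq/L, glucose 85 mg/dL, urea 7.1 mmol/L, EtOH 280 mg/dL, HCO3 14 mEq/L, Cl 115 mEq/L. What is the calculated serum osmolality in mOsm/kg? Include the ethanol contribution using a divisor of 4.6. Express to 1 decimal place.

Calculated osmolality = 2·Na + glucose/18 + urea + ethanol/4.6
= 2·137 + 85/18 + 7.1 + 280/4.6
= 274 + 4.72 + 7.10 + 60.87
= 346.69 mOsm/kg

346.7 mOsm/kg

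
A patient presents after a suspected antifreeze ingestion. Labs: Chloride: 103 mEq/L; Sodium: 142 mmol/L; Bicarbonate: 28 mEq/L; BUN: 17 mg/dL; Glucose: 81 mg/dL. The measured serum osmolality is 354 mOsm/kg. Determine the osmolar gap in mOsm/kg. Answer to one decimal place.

Calculated osmolality = 2·Na + glucose/18 + BUN/2.8
= 2·142 + 81/18 + 17/2.8
= 284 + 4.50 + 6.07
= 294.57 mOsm/kg ≈ 294.6 mOsm/kg
Osmolar gap = measured − calculated = 354 − 294.6 = 59.4 mOsm/kg

59.4 mOsm/kg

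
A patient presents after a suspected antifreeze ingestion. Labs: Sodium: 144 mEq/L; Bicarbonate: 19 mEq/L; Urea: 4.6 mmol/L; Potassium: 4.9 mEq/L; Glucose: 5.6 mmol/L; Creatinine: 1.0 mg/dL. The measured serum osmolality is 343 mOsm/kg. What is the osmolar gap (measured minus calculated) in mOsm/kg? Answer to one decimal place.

44.8 mOsm/kg

Calculated osmolality = 2·Na + glucose + urea
= 2·144 + 5.6 + 4.6
= 288 + 5.60 + 4.60
= 298.2 mOsm/kg ≈ 298.2 mOsm/kg
Osmolar gap = measured − calculated = 343 − 298.2 = 44.8 mOsm/kg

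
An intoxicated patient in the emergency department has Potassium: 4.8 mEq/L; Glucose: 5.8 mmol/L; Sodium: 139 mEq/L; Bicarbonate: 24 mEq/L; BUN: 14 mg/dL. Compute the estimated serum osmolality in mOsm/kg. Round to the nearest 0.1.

Calculated osmolality = 2·Na + glucose + BUN/2.8
= 2·139 + 5.8 + 14/2.8
= 278 + 5.80 + 5
= 288.8 mOsm/kg

288.8 mOsm/kg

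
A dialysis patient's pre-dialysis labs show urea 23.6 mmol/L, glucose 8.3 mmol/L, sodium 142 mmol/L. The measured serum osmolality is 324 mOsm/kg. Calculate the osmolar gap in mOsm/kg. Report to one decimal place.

Calculated osmolality = 2·Na + glucose + urea
= 2·142 + 8.3 + 23.6
= 284 + 8.30 + 23.60
= 315.9 mOsm/kg ≈ 315.9 mOsm/kg
Osmolar gap = measured − calculated = 324 − 315.9 = 8.1 mOsm/kg

8.1 mOsm/kg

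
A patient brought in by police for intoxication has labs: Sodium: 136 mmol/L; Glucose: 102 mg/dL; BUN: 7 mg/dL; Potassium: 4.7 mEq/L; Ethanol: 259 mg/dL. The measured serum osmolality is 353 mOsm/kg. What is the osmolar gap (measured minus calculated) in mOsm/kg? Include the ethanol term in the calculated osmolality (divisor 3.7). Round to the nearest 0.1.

2.8 mOsm/kg

Calculated osmolality = 2·Na + glucose/18 + BUN/2.8 + ethanol/3.7
= 2·136 + 102/18 + 7/2.8 + 259/3.7
= 272 + 5.67 + 2.50 + 70
= 350.17 mOsm/kg ≈ 350.2 mOsm/kg
Osmolar gap = measured − calculated = 353 − 350.2 = 2.8 mOsm/kg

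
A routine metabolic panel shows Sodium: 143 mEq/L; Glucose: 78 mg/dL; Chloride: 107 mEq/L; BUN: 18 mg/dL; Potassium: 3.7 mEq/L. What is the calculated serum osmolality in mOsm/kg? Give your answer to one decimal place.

Calculated osmolality = 2·Na + glucose/18 + BUN/2.8
= 2·143 + 78/18 + 18/2.8
= 286 + 4.33 + 6.43
= 296.76 mOsm/kg

296.8 mOsm/kg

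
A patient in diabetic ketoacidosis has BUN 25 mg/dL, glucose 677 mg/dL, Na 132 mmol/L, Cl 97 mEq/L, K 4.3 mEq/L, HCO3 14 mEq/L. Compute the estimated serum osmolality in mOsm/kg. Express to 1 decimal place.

Calculated osmolality = 2·Na + glucose/18 + BUN/2.8
= 2·132 + 677/18 + 25/2.8
= 264 + 37.61 + 8.93
= 310.54 mOsm/kg

310.5 mOsm/kg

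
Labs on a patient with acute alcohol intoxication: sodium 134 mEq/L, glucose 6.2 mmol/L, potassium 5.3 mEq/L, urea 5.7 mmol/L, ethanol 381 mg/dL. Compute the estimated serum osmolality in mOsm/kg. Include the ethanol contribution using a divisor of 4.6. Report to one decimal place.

362.7 mOsm/kg

Calculated osmolality = 2·Na + glucose + urea + ethanol/4.6
= 2·134 + 6.2 + 5.7 + 381/4.6
= 268 + 6.20 + 5.70 + 82.83
= 362.73 mOsm/kg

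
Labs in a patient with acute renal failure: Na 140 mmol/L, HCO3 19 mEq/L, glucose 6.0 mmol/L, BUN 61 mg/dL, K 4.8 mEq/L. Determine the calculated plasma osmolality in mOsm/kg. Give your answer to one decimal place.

Calculated osmolality = 2·Na + glucose + BUN/2.8
= 2·140 + 6 + 61/2.8
= 280 + 6 + 21.79
= 307.79 mOsm/kg

307.8 mOsm/kg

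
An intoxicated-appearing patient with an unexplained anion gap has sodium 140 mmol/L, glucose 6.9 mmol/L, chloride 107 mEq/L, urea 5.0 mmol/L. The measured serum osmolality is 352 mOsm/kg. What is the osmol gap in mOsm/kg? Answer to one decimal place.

Calculated osmolality = 2·Na + glucose + urea
= 2·140 + 6.9 + 5
= 280 + 6.90 + 5
= 291.9 mOsm/kg ≈ 291.9 mOsm/kg
Osmolar gap = measured − calculated = 352 − 291.9 = 60.1 mOsm/kg

60.1 mOsm/kg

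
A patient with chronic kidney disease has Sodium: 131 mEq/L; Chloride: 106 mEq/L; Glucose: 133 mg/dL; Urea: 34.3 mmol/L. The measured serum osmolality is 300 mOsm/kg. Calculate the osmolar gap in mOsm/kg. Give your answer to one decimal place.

-3.7 mOsm/kg

Calculated osmolality = 2·Na + glucose/18 + urea
= 2·131 + 133/18 + 34.3
= 262 + 7.39 + 34.30
= 303.69 mOsm/kg ≈ 303.7 mOsm/kg
Osmolar gap = measured − calculated = 300 − 303.7 = -3.7 mOsm/kg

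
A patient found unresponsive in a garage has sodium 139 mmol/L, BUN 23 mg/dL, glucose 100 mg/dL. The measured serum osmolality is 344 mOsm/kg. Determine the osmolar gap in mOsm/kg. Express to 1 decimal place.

52.2 mOsm/kg

Calculated osmolality = 2·Na + glucose/18 + BUN/2.8
= 2·139 + 100/18 + 23/2.8
= 278 + 5.56 + 8.21
= 291.77 mOsm/kg ≈ 291.8 mOsm/kg
Osmolar gap = measured − calculated = 344 − 291.8 = 52.2 mOsm/kg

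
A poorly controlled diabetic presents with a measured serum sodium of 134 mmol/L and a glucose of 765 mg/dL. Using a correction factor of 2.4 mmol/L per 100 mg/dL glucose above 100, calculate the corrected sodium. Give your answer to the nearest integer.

150 mmol/L

Corrected Na = measured Na + 2.4 · (glucose − 100)/100
= 134 + 2.4 · (765 − 100)/100
= 134 + 16
= 150 mmol/L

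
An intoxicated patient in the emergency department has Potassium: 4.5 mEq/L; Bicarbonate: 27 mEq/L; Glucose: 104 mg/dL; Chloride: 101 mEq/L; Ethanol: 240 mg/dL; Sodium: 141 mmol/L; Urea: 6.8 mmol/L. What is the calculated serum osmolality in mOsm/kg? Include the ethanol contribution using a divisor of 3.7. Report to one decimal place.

Calculated osmolality = 2·Na + glucose/18 + urea + ethanol/3.7
= 2·141 + 104/18 + 6.8 + 240/3.7
= 282 + 5.78 + 6.80 + 64.86
= 359.44 mOsm/kg

359.4 mOsm/kg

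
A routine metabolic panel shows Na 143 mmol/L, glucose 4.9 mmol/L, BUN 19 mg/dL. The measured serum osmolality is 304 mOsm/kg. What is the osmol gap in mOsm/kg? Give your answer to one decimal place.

Calculated osmolality = 2·Na + glucose + BUN/2.8
= 2·143 + 4.9 + 19/2.8
= 286 + 4.90 + 6.79
= 297.69 mOsm/kg ≈ 297.7 mOsm/kg
Osmolar gap = measured − calculated = 304 − 297.7 = 6.3 mOsm/kg

6.3 mOsm/kg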